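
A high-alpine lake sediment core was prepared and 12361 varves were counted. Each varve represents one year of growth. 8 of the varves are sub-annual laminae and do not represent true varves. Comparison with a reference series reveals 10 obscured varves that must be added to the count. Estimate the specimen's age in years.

12363 yr

After corrections the count is 12361 − 8 + 10 = 12363 varves.
At one varve per year, that is 12363 years.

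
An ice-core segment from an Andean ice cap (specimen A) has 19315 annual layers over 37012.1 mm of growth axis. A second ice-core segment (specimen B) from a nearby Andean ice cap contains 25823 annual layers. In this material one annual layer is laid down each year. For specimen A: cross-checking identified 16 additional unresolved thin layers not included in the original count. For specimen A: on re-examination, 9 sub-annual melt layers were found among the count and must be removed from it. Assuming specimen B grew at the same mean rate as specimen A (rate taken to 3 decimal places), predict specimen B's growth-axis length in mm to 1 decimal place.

49476.9 mm

Specimen A: after corrections the count is 19315 − 9 + 16 = 19322 annual layers.
A: Mean rate = 37012.1 mm / 19322 years ≈ 1.916 mm per year.
B's length ≈ 1.916 × 25823 = 49476.9 mm.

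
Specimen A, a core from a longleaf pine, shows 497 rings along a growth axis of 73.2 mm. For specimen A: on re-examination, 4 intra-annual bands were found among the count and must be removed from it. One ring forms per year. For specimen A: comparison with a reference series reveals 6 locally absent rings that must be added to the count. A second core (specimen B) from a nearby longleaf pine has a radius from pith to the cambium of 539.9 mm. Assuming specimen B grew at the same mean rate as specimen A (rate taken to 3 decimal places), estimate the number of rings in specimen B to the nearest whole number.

Specimen A: adjusted count: 497 − 4 + 6 = 499 rings.
A: Mean rate = 73.2 mm / 499 years ≈ 0.147 mm/yr.
B spans 539.9 / 0.147 = 3672.79 years ≈ 3673 rings.

3673 rings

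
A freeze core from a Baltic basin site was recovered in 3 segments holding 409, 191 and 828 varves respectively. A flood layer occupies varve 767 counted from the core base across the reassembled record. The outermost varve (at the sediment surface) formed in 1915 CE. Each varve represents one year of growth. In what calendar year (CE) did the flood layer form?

1254 CE

Total varves = 409 + 191 + 828 = 1428.
The flood layer sits at varve 767 from the core base, so 1428 − 767 = 661 varves formed after it.
Counting back 661 years from 1915 CE places the flood layer in 1915 − 661 = 1254 CE.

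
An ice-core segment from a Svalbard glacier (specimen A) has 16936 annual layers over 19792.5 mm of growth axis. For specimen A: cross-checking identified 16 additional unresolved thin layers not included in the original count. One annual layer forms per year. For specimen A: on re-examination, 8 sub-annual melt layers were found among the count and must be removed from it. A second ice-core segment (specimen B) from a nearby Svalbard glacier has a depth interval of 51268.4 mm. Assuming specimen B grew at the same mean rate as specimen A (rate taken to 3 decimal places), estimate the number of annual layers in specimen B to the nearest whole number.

43894 annual layers

Specimen A: after corrections the count is 16936 − 8 + 16 = 16944 annual layers.
A: Mean rate = 19792.5 mm / 16944 years ≈ 1.168 mm/yr.
Specimen B: 51268.4 mm / 1.168 mm per year = 43894.18 years ≈ 43894 annual layers.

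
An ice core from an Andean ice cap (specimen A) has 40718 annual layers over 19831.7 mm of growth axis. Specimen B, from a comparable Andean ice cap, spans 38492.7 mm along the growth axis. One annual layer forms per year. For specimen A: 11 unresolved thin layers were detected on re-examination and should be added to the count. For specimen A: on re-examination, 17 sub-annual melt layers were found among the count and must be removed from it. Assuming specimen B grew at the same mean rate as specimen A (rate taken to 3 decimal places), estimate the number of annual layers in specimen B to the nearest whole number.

79040 annual layers

Specimen A: correcting the raw count gives 40718 − 17 + 11 = 40712 true annual layers.
A: Extension rate ≈ 19831.7 / 40712 = 0.487 mm/yr.
B spans 38492.7 / 0.487 = 79040.45 years ≈ 79040 annual layers.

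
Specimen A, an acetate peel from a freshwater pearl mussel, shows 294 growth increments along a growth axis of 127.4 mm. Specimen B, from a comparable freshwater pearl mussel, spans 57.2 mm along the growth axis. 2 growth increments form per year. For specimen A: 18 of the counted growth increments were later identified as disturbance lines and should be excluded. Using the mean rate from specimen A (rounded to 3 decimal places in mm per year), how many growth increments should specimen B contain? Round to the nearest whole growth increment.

Specimen A: correcting the raw count gives 294 − 18 = 276 true growth increments.
Specimen A: dividing by 2 growth increments per year: 276 / 2 = 138 years.
A: 127.4 mm over 138 years gives 127.4 / 138 ≈ 0.923 mm/yr.
For B, 57.2 / 0.923 = 61.97 years; at 2 growth increments per year that is 61.97 × 2 ≈ 124 growth increments.

124 growth increments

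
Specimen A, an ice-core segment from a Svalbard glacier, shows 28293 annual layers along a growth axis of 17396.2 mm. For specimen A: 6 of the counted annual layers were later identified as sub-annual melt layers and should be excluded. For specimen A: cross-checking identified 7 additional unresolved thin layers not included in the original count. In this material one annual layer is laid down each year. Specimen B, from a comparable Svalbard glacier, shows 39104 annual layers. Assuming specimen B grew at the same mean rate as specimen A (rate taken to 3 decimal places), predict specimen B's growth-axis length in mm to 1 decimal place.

Specimen A: correcting the raw count gives 28293 − 6 + 7 = 28294 true annual layers.
A: 17396.2 mm over 28294 years gives 17396.2 / 28294 ≈ 0.615 mm/year.
B's length ≈ 0.615 × 39104 = 24049.0 mm.

24049.0 mm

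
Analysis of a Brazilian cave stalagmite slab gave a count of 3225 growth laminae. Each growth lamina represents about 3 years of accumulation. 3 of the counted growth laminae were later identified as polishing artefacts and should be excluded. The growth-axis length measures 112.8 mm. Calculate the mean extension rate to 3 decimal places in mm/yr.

0.012 mm/yr

After corrections the count is 3225 − 3 = 3222 growth laminae.
At 3 years per growth lamina, 3222 × 3 = 9666 years.
Mean rate = 112.8 mm / 9666 years ≈ 0.012 mm/yr.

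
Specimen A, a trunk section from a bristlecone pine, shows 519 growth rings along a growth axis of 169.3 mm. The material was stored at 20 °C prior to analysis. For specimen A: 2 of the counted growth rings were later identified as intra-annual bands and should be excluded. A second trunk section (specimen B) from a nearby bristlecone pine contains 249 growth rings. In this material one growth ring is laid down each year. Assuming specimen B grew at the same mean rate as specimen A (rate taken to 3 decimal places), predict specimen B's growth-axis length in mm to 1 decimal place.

Specimen A: adjusted count: 519 − 2 = 517 growth rings.
A: 169.3 mm over 517 years gives 169.3 / 517 ≈ 0.327 mm per year.
B's length ≈ 0.327 × 249 = 81.4 mm.

81.4 mm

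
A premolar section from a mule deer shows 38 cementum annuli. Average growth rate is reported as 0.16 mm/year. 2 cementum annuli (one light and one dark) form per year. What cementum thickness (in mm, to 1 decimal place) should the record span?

38 cementum annuli at 2 per year is 38 / 2 = 19 years.
Predicted length = 0.16 mm/year × 19 years = 3.0 mm.

3.0 mm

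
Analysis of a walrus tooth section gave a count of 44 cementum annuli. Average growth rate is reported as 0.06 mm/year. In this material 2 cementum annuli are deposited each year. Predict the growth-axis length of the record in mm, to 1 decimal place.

With 2 cementum annuli per year, 44 / 2 = 22 years.
22 years at 0.06 mm/year gives 0.06 × 22 = 1.3 mm.

1.3 mm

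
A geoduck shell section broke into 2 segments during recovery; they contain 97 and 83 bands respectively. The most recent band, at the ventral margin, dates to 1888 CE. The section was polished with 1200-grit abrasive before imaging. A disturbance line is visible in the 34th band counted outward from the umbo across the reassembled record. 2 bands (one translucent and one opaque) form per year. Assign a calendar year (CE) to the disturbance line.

Total bands = 97 + 83 = 180.
The disturbance line sits at band 34 from the umbo, so 180 − 34 = 146 bands formed after it.
146 bands at 2 per year is 146 / 2 = 73 years.
Counting back 73 years from 1888 CE places the disturbance line in 1888 − 73 = 1815 CE.

1815 CE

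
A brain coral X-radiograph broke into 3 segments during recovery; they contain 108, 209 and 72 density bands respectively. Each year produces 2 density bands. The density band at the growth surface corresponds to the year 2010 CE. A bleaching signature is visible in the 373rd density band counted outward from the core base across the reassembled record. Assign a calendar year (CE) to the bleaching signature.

2002 CE

Total density bands = 108 + 209 + 72 = 389.
The bleaching signature sits at density band 373 from the core base, so 389 − 373 = 16 density bands formed after it.
Dividing by 2 density bands per year: 16 / 2 = 8 years.
The density band at the growth surface is 2010 CE, so the bleaching signature dates to 2010 − 8 = 2002 CE.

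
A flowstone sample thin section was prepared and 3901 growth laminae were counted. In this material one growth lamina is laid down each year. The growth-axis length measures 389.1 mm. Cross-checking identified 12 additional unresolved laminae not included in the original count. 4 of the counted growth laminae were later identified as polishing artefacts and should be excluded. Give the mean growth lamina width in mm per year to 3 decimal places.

Correcting the raw count gives 3901 − 4 + 12 = 3909 true growth laminae.
389.1 mm over 3909 years gives 389.1 / 3909 ≈ 0.100 mm per year.

0.100 mm per year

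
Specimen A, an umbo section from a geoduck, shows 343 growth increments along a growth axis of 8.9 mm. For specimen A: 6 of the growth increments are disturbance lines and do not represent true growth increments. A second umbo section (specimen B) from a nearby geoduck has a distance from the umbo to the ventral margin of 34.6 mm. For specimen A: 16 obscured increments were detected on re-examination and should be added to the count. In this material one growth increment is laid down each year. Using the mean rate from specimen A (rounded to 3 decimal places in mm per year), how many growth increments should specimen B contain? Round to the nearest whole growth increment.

Specimen A: adjusted count: 343 − 6 + 16 = 353 growth increments.
A: Mean rate = 8.9 mm / 353 years ≈ 0.025 mm/yr.
Specimen B: 34.6 mm / 0.025 mm per year = 1384.00 years ≈ 1384 growth increments.

1384 growth increments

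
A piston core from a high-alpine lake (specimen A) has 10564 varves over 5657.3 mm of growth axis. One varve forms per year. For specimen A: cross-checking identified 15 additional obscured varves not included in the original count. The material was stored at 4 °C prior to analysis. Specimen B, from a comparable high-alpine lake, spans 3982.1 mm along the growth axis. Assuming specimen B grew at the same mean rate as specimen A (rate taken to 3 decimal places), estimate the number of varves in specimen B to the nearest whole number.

7443 varves

Specimen A: true varve count = 10564 + 15 = 10579.
A: Extension rate ≈ 5657.3 / 10579 = 0.535 mm/year.
B spans 3982.1 / 0.535 = 7443.18 years ≈ 7443 varves.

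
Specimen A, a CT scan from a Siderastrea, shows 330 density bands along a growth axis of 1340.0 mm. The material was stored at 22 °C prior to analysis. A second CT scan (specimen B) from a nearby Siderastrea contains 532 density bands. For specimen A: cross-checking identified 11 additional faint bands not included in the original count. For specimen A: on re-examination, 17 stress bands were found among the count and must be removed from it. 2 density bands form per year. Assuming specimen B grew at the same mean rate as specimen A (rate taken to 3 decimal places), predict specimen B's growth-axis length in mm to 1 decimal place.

Specimen A: after corrections the count is 330 − 17 + 11 = 324 density bands.
Specimen A: with 2 density bands per year, 324 / 2 = 162 years.
A: Mean rate = 1340.0 mm / 162 years ≈ 8.272 mm/year.
Specimen B: with 2 density bands per year, 532 / 2 = 266 years. B's length ≈ 8.272 × 266 = 2200.4 mm.

2200.4 mm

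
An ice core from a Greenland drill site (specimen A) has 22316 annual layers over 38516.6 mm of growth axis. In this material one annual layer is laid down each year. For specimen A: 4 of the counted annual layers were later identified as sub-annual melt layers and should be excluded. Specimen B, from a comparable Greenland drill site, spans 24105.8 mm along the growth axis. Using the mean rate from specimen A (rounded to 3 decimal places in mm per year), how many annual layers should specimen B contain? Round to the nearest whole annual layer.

13966 annual layers

Specimen A: correcting the raw count gives 22316 − 4 = 22312 true annual layers.
A: Extension rate ≈ 38516.6 / 22312 = 1.726 mm per year.
B spans 24105.8 / 1.726 = 13966.28 years ≈ 13966 annual layers.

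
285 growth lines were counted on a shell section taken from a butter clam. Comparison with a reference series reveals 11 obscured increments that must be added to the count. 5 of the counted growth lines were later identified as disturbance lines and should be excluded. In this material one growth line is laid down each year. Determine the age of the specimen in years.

True growth line count = 285 − 5 + 11 = 291.
One growth line per year makes the duration 291 years.

291 years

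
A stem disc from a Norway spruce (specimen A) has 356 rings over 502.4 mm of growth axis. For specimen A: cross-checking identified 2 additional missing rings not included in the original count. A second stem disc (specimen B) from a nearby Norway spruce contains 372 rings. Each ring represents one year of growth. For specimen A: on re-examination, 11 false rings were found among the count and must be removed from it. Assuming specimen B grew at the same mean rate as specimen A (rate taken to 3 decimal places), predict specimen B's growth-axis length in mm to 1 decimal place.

Specimen A: correcting the raw count gives 356 − 11 + 2 = 347 true rings.
A: 502.4 mm over 347 years gives 502.4 / 347 ≈ 1.448 mm/year.
B's length ≈ 1.448 × 372 = 538.7 mm.

538.7 mm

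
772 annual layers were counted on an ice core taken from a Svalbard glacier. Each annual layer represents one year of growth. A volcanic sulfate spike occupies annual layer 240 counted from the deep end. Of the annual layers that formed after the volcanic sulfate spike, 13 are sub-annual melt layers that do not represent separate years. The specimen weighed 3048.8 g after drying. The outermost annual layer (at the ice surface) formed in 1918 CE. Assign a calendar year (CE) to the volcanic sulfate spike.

1399 CE

The volcanic sulfate spike sits at annual layer 240 from the deep end, so 772 − 240 = 532 annual layers formed after it.
532 − 13 false = 519 true annual layers after the volcanic sulfate spike.
1918 − 519 = 1399 CE.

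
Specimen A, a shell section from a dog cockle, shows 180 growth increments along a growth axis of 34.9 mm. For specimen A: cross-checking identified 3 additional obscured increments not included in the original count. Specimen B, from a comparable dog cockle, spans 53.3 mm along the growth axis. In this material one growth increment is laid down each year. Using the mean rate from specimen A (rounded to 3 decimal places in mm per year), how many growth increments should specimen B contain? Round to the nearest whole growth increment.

279 growth increments

Specimen A: true growth increment count = 180 + 3 = 183.
A: Extension rate ≈ 34.9 / 183 = 0.191 mm/yr.
For B, 53.3 / 0.191 = 279.06 years ≈ 279 growth increments.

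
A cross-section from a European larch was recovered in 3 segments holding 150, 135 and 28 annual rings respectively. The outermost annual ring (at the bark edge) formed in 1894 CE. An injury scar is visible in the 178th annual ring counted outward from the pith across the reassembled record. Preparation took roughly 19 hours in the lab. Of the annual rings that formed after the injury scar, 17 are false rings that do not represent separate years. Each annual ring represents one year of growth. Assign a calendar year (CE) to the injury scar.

1776 CE

Total annual rings = 150 + 135 + 28 = 313.
The injury scar sits at annual ring 178 from the pith, so 313 − 178 = 135 annual rings formed after it.
Removing the 17 false annual rings leaves 135 − 17 = 118 true annual rings beyond the injury scar.
The annual ring at the bark edge is 1894 CE, so the injury scar dates to 1894 − 118 = 1776 CE.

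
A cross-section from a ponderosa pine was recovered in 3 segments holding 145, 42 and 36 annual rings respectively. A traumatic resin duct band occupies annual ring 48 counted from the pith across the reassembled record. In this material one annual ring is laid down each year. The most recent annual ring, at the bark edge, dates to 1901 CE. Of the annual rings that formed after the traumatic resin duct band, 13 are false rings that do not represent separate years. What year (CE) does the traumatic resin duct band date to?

Total annual rings = 145 + 42 + 36 = 223.
The traumatic resin duct band sits at annual ring 48 from the pith, so 223 − 48 = 175 annual rings formed after it.
Removing the 13 false annual rings leaves 175 − 13 = 162 true annual rings beyond the traumatic resin duct band.
Counting back 162 years from 1901 CE places the traumatic resin duct band in 1901 − 162 = 1739 CE.

1739 CE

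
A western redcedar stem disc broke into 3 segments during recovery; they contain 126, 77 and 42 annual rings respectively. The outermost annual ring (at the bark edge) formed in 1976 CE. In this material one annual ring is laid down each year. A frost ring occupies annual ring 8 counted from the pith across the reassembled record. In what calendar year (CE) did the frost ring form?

1739 CE

Total annual rings = 126 + 77 + 42 = 245.
Between annual ring 8 and the bark edge there are 245 − 8 = 237 annual rings.
Counting back 237 years from 1976 CE places the frost ring in 1976 − 237 = 1739 CE.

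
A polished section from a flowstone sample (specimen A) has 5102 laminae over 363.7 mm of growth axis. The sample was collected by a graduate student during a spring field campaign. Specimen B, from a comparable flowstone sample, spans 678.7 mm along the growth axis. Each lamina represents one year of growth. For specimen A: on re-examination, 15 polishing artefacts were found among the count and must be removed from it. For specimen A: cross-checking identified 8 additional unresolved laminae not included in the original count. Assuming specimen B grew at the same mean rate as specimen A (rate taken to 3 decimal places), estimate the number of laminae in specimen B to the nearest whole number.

Specimen A: true lamina count = 5102 − 15 + 8 = 5095.
A: 363.7 mm over 5095 years gives 363.7 / 5095 ≈ 0.071 mm/yr.
B spans 678.7 / 0.071 = 9559.15 years ≈ 9559 laminae.

9559 laminae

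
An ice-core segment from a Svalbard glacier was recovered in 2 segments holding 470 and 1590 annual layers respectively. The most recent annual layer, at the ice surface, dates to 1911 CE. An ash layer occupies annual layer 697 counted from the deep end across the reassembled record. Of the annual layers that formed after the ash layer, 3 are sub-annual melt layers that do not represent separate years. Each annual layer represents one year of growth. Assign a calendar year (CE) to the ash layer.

551 CE

Total annual layers = 470 + 1590 = 2060.
2060 − 697 = 1363 annual layers lie beyond the ash layer toward the ice surface.
Excluding 3 false annual layers: 1363 − 3 = 1360.
Counting back 1360 years from 1911 CE places the ash layer in 1911 − 1360 = 551 CE.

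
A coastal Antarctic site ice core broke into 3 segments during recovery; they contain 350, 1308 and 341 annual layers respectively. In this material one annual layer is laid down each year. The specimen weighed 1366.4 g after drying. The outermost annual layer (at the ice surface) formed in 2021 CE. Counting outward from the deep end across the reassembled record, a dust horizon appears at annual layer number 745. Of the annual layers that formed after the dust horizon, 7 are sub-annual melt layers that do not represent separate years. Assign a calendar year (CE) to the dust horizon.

Total annual layers = 350 + 1308 + 341 = 1999.
1999 − 745 = 1254 annual layers lie beyond the dust horizon toward the ice surface.
1254 − 7 false = 1247 true annual layers after the dust horizon.
2021 − 1247 = 774 CE.

774 CE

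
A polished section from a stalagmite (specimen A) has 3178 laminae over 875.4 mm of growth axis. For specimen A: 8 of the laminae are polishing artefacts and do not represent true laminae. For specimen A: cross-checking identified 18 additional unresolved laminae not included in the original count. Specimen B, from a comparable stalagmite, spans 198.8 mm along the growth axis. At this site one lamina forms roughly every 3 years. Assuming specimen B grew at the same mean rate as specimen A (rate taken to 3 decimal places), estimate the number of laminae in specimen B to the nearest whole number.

720 laminae

Specimen A: adjusted count: 3178 − 8 + 18 = 3188 laminae.
Specimen A: at 3 years per lamina, 3188 × 3 = 9564 years.
A: 875.4 mm over 9564 years gives 875.4 / 9564 ≈ 0.092 mm/yr.
For B, 198.8 / 0.092 = 2160.87 years; at 3 years per lamina that is 2160.87 / 3 ≈ 720 laminae.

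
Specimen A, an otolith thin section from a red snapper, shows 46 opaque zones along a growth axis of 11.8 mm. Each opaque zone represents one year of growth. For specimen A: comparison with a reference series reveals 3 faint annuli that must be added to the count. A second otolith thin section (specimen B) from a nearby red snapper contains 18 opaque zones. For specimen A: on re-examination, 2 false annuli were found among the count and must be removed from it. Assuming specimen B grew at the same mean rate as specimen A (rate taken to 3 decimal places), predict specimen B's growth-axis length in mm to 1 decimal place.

Specimen A: true opaque zone count = 46 − 2 + 3 = 47.
A: 11.8 mm over 47 years gives 11.8 / 47 ≈ 0.251 mm/yr.
Length of B = 0.251 × 18 = 4.5 mm.

4.5 mm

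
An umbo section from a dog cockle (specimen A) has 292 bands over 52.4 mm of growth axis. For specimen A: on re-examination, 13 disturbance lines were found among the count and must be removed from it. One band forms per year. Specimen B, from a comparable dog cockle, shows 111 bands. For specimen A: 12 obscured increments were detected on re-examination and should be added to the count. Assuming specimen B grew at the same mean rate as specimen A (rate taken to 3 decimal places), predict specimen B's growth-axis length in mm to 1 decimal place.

20.0 mm

Specimen A: adjusted count: 292 − 13 + 12 = 291 bands.
A: Extension rate ≈ 52.4 / 291 = 0.180 mm per year.
For B, 0.180 mm/year × 111 years = 20.0 mm.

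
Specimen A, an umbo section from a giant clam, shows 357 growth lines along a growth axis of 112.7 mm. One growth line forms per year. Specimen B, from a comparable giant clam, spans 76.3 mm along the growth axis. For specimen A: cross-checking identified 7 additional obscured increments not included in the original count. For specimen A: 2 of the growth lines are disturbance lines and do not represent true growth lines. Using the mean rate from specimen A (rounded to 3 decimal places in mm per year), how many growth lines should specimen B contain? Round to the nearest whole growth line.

Specimen A: correcting the raw count gives 357 − 2 + 7 = 362 true growth lines.
A: Mean rate = 112.7 mm / 362 years ≈ 0.311 mm/year.
Specimen B: 76.3 mm / 0.311 mm per year = 245.34 years ≈ 245 growth lines.

245 growth lines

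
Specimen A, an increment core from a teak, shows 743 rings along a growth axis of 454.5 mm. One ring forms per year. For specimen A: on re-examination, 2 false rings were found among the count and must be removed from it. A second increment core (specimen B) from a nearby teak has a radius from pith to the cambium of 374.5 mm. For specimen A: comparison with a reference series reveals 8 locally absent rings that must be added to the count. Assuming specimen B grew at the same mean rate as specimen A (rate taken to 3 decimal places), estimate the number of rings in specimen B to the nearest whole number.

617 rings

Specimen A: adjusted count: 743 − 2 + 8 = 749 rings.
A: 454.5 mm over 749 years gives 454.5 / 749 ≈ 0.607 mm/yr.
B spans 374.5 / 0.607 = 616.97 years ≈ 617 rings.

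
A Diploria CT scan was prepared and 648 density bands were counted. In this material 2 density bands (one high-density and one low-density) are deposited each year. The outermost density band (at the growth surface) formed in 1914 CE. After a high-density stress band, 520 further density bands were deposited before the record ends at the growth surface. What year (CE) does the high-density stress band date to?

1654 CE

520 density bands formed after the high-density stress band.
Dividing by 2 density bands per year: 520 / 2 = 260 years.
1914 − 260 = 1654 CE.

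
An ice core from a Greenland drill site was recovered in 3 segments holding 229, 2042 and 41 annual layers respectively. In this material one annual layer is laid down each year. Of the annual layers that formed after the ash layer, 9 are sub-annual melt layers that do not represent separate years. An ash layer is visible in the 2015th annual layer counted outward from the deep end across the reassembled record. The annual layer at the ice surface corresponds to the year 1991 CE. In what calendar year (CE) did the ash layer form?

1703 CE

Total annual layers = 229 + 2042 + 41 = 2312.
2312 − 2015 = 297 annual layers lie beyond the ash layer toward the ice surface.
Excluding 9 false annual layers: 297 − 9 = 288.
1991 − 288 = 1703 CE.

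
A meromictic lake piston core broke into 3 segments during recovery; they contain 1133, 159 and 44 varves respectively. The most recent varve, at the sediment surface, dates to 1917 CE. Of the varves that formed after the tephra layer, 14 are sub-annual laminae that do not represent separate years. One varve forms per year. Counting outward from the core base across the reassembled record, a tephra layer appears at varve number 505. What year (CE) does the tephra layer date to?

1100 CE

Total varves = 1133 + 159 + 44 = 1336.
The tephra layer sits at varve 505 from the core base, so 1336 − 505 = 831 varves formed after it.
Excluding 14 false varves: 831 − 14 = 817.
The varve at the sediment surface is 1917 CE, so the tephra layer dates to 1917 − 817 = 1100 CE.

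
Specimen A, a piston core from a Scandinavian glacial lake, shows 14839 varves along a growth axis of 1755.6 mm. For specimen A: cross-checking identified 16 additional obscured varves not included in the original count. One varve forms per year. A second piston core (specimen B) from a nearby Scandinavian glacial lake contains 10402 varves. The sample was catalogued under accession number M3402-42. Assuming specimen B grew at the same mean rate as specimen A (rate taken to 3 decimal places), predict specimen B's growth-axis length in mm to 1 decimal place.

Specimen A: true varve count = 14839 + 16 = 14855.
A: 1755.6 mm over 14855 years gives 1755.6 / 14855 ≈ 0.118 mm/yr.
Length of B = 0.118 × 10402 = 1227.4 mm.

1227.4 mm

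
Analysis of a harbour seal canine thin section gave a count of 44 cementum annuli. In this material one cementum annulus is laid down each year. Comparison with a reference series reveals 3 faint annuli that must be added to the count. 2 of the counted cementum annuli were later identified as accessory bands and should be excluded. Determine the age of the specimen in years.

45 years

Adjusted count: 44 − 2 + 3 = 45 cementum annuli.
With a one-to-one cementum annulus periodicity this is 45 years.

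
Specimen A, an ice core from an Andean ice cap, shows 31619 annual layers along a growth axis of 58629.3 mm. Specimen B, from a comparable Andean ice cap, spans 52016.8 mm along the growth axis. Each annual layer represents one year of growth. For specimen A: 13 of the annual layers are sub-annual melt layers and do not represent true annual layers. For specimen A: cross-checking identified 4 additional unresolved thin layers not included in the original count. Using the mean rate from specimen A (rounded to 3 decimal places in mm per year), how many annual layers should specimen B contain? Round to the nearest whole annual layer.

28041 annual layers

Specimen A: correcting the raw count gives 31619 − 13 + 4 = 31610 true annual layers.
A: Mean rate = 58629.3 mm / 31610 years ≈ 1.855 mm/yr.
B spans 52016.8 / 1.855 = 28041.40 years ≈ 28041 annual layers.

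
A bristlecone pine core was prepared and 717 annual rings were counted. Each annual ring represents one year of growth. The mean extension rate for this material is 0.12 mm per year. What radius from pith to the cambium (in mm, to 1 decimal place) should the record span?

86.0 mm

717 years of growth are recorded.
717 years at 0.12 mm/year gives 0.12 × 717 = 86.0 mm.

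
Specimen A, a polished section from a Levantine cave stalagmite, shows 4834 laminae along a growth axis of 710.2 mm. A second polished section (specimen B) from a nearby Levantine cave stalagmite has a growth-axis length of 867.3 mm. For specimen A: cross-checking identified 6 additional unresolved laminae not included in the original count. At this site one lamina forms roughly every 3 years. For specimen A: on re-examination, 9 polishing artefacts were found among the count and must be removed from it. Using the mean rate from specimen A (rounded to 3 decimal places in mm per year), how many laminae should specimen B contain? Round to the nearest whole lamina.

5900 laminae

Specimen A: after corrections the count is 4834 − 9 + 6 = 4831 laminae.
Specimen A: at 3 years per lamina, 4831 × 3 = 14493 years.
A: 710.2 mm over 14493 years gives 710.2 / 14493 ≈ 0.049 mm per year.
For B, 867.3 / 0.049 = 17700.00 years; at 3 years per lamina that is 17700.00 / 3 ≈ 5900 laminae.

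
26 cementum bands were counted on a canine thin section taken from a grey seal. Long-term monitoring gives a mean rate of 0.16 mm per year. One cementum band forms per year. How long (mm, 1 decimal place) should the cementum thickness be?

The record spans 26 years at 0.16 mm per year.
Length ≈ 0.16 × 26 = 4.2 mm.

4.2 mm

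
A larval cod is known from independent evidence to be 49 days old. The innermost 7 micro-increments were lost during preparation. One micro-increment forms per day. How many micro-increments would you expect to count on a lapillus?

42 micro-increments

One micro-increment per day gives 49 micro-increments over 49 days.
Less the 7 uncaptured micro-increments: 49 − 7 = 42.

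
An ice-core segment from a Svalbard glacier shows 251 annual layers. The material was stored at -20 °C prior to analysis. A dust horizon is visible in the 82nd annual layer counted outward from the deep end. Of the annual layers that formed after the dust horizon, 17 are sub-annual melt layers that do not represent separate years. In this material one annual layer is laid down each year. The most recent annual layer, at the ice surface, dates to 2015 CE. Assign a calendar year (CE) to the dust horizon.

1863 CE

Between annual layer 82 and the ice surface there are 251 − 82 = 169 annual layers.
169 − 17 false = 152 true annual layers after the dust horizon.
Counting back 152 years from 2015 CE places the dust horizon in 2015 − 152 = 1863 CE.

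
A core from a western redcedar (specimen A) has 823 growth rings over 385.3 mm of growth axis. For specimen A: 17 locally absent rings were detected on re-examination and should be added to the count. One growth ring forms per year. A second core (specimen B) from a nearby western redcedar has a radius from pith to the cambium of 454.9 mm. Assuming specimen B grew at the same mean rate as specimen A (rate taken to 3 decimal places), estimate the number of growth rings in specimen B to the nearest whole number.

991 growth rings

Specimen A: true growth ring count = 823 + 17 = 840.
A: Extension rate ≈ 385.3 / 840 = 0.459 mm per year.
B spans 454.9 / 0.459 = 991.07 years ≈ 991 growth rings.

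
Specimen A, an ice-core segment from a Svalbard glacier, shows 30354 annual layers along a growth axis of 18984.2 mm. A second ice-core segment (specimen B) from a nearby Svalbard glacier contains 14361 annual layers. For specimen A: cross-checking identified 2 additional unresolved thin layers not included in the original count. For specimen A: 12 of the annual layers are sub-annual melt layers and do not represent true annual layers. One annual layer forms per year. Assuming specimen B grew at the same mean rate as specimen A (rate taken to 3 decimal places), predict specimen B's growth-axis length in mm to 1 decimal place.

8990.0 mm

Specimen A: adjusted count: 30354 − 12 + 2 = 30344 annual layers.
A: Extension rate ≈ 18984.2 / 30344 = 0.626 mm/year.
For B, 0.626 mm/year × 14361 years = 8990.0 mm.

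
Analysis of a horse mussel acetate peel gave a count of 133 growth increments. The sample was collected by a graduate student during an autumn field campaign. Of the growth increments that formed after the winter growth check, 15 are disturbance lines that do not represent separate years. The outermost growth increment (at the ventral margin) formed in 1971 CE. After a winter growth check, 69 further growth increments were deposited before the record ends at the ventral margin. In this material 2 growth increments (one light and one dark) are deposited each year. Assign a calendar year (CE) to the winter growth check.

1944 CE

There are 69 growth increments younger than the winter growth check.
69 − 15 false = 54 true growth increments after the winter growth check.
Dividing by 2 growth increments per year: 54 / 2 = 27 years.
The growth increment at the ventral margin is 1971 CE, so the winter growth check dates to 1971 − 27 = 1944 CE.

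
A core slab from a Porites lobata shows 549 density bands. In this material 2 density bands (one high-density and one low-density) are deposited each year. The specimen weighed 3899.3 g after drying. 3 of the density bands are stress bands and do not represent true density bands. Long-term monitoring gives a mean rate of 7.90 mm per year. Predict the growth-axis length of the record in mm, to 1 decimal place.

2156.7 mm

After corrections the count is 549 − 3 = 546 density bands.
546 density bands at 2 per year is 546 / 2 = 273 years.
Predicted length = 7.90 mm/year × 273 years = 2156.7 mm.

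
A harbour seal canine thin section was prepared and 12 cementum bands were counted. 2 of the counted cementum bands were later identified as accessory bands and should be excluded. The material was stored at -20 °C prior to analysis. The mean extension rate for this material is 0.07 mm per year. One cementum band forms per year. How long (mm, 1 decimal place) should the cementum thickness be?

0.7 mm

Correcting the raw count gives 12 − 2 = 10 true cementum bands.
Length ≈ 0.07 × 10 = 0.7 mm.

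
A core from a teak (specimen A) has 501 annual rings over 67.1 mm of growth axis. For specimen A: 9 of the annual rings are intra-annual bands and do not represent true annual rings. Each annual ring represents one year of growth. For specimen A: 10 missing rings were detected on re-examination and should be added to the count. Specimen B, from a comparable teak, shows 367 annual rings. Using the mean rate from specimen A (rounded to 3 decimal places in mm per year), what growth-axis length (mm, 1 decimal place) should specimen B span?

49.2 mm

Specimen A: after corrections the count is 501 − 9 + 10 = 502 annual rings.
A: 67.1 mm over 502 years gives 67.1 / 502 ≈ 0.134 mm/yr.
Length of B = 0.134 × 367 = 49.2 mm.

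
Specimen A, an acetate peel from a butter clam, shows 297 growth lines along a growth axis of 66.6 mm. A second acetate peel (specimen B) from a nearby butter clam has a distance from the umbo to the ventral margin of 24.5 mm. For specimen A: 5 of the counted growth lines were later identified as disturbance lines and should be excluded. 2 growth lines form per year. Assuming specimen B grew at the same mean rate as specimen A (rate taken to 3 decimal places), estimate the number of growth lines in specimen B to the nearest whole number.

107 growth lines

Specimen A: adjusted count: 297 − 5 = 292 growth lines.
Specimen A: 292 growth lines at 2 per year is 292 / 2 = 146 years.
A: Extension rate ≈ 66.6 / 146 = 0.456 mm/year.
B spans 24.5 / 0.456 = 53.73 years; at 2 growth lines per year that is 53.73 × 2 ≈ 107 growth lines.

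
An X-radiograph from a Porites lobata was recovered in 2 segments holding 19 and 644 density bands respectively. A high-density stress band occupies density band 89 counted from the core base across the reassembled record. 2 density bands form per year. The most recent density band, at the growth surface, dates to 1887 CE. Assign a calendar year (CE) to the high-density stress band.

Total density bands = 19 + 644 = 663.
Between density band 89 and the growth surface there are 663 − 89 = 574 density bands.
574 density bands at 2 per year is 574 / 2 = 287 years.
1887 − 287 = 1600 CE.

1600 CE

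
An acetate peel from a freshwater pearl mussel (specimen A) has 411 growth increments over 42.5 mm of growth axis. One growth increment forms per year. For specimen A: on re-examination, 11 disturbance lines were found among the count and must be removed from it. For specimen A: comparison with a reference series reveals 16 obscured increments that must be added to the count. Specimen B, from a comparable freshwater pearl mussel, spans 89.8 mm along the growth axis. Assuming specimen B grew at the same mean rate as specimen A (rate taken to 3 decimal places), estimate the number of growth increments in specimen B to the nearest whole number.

880 growth increments

Specimen A: after corrections the count is 411 − 11 + 16 = 416 growth increments.
A: Extension rate ≈ 42.5 / 416 = 0.102 mm/yr.
For B, 89.8 / 0.102 = 880.39 years ≈ 880 growth increments.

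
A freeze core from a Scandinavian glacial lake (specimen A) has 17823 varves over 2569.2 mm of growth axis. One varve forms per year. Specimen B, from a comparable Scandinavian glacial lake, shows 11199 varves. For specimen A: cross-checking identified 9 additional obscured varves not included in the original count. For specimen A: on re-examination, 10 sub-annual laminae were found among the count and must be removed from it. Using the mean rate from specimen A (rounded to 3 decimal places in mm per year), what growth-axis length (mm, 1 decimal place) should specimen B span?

1612.7 mm

Specimen A: after corrections the count is 17823 − 10 + 9 = 17822 varves.
A: Mean rate = 2569.2 mm / 17822 years ≈ 0.144 mm/yr.
For B, 0.144 mm/year × 11199 years = 1612.7 mm.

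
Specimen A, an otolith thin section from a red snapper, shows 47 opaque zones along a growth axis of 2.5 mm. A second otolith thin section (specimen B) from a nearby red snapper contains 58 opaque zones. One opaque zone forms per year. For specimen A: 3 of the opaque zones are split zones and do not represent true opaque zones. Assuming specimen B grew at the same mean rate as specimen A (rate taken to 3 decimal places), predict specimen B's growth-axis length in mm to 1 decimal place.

3.3 mm

Specimen A: true opaque zone count = 47 − 3 = 44.
A: 2.5 mm over 44 years gives 2.5 / 44 ≈ 0.057 mm per year.
Length of B = 0.057 × 58 = 3.3 mm.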